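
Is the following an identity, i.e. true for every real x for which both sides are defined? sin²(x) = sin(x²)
No, this is NOT an identity.

Claim: sin²(x) = sin(x²).
Test a specific point where both sides are defined: x = π.
LHS = sin²(x) ≈ 0.0000
RHS = sin(x²) ≈ -0.4303
Since 0.0000 ≠ -0.4303, the equation fails at this point, so it cannot hold for every real x for which both sides are defined.
sin²(x) means (sin x)², squaring the output; sin(x²) squares the input. These are different functions.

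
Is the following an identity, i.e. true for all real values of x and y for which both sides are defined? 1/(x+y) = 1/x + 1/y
Claim: 1/(x+y) = 1/x + 1/y.
Test a specific point where both sides are defined: x = 1, y = 1/2.
LHS = 1/(x+y) ≈ 0.6667
RHS = 1/x + 1/y ≈ 3.0000
Since 0.6667 ≠ 3.0000, the equation fails at this point, so it cannot hold for all real values of x and y for which both sides are defined.
1/x + 1/y = (x+y)/(xy), which is not 1/(x+y).

Conclusion: No, this is NOT an identity.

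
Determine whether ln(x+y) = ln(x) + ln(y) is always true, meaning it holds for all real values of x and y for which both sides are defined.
Claim: ln(x+y) = ln(x) + ln(y).
Test a specific point where both sides are defined: x = 4, y = 1.
LHS = ln(x+y) ≈ 1.6094
RHS = ln(x) + ln(y) ≈ 1.3863
Since 1.6094 ≠ 1.3863, the equation fails at this point, so it cannot hold for all real values of x and y for which both sides are defined.
ln(x) + ln(y) = ln(xy), not ln(x+y).

Conclusion: No, this is NOT an identity.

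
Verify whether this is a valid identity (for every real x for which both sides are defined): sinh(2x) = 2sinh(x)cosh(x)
Claim: sinh(2x) = 2sinh(x)cosh(x).
Reasoning: 2sinh(x)cosh(x) = 2 · (e^x - e^-x)/2 · (e^x + e^-x)/2 = (e^(2x) - e^(-2x))/2 = sinh(2x).
So the two sides agree for every real x for which both sides are defined.

Conclusion: Yes, this is an identity.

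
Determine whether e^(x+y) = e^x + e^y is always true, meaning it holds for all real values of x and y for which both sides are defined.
Claim: e^(x+y) = e^x + e^y.
Test a specific point where both sides are defined: x = 3, y = 1.
LHS = e^(x+y) ≈ 54.5982
RHS = e^x + e^y ≈ 22.8038
Since 54.5982 ≠ 22.8038, the equation fails at this point, so it cannot hold for all real values of x and y for which both sides are defined.
The correct rule is e^(x+y) = e^x · e^y (a product, not a sum).

Conclusion: No, this is NOT an identity.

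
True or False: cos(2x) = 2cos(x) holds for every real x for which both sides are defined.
False.

Claim: cos(2x) = 2cos(x).
Test a specific point where both sides are defined: x = 3π/4.
LHS = cos(2x) ≈ 0.0000
RHS = 2cos(x) ≈ -1.4142
Since 0.0000 ≠ -1.4142, the equation fails at this point, so it cannot hold for every real x for which both sides are defined.
The correct double-angle formula is cos(2x) = cos²x - sin²x.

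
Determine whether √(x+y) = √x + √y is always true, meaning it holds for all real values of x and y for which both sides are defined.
No, this is NOT an identity.

Claim: √(x+y) = √x + √y.
Test a specific point where both sides are defined: x = 3/2, y = 4.
LHS = √(x+y) ≈ 2.3452
RHS = √x + √y ≈ 3.2247
Since 2.3452 ≠ 3.2247, the equation fails at this point, so it cannot hold for all real values of x and y for which both sides are defined.
Squaring the right side gives x + 2√(xy) + y, not x + y.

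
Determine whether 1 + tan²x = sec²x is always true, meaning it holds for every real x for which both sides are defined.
Yes, this is an identity.

Claim: 1 + tan²x = sec²x.
Reasoning: Start from sin²x + cos²x = 1 and divide every term by cos²x (allowed wherever tan x and sec x are defined): tan²x + 1 = 1/cos²x = sec²x.
So the two sides agree for every real x for which both sides are defined.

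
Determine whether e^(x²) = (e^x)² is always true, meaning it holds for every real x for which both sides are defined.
No, this is NOT an identity.

Claim: e^(x²) = (e^x)².
Test a specific point where both sides are defined: x = -1.
LHS = e^(x²) ≈ 2.7183
RHS = (e^x)² ≈ 0.1353
Since 2.7183 ≠ 0.1353, the equation fails at this point, so it cannot hold for every real x for which both sides are defined.
(e^x)² = e^(2x), and 2x ≠ x² in general.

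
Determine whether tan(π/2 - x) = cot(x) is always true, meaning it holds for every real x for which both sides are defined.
Claim: tan(π/2 - x) = cot(x).
Reasoning: tan(π/2 - x) = sin(π/2 - x)/cos(π/2 - x) = cos(x)/sin(x) = cot(x), using the cofunction identities sin(π/2 - x) = cos(x) and cos(π/2 - x) = sin(x).
So the two sides agree for every real x for which both sides are defined.

Conclusion: Yes, this is an identity.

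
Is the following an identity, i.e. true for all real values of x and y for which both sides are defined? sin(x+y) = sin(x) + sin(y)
No, this is NOT an identity.

Claim: sin(x+y) = sin(x) + sin(y).
Test a specific point where both sides are defined: x = π/4, y = 3π/4.
LHS = sin(x+y) ≈ 0.0000
RHS = sin(x) + sin(y) ≈ 1.4142
Since 0.0000 ≠ 1.4142, the equation fails at this point, so it cannot hold for all real values of x and y for which both sides are defined.
The correct expansion is sin(x+y) = sin(x)cos(y) + cos(x)sin(y); sine is not additive.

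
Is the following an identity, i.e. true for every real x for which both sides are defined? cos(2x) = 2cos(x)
No, this is NOT an identity.

Claim: cos(2x) = 2cos(x).
Test a specific point where both sides are defined: x = π/2.
LHS = cos(2x) ≈ -1.0000
RHS = 2cos(x) ≈ 0.0000
Since -1.0000 ≠ 0.0000, the equation fails at this point, so it cannot hold for every real x for which both sides are defined.
The correct double-angle formula is cos(2x) = cos²x - sin²x.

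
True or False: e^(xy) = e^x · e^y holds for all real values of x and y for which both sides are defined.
False.

Claim: e^(xy) = e^x · e^y.
Test a specific point where both sides are defined: x = 5, y = -1.
LHS = e^(xy) ≈ 0.0067
RHS = e^x · e^y ≈ 54.5982
Since 0.0067 ≠ 54.5982, the equation fails at this point, so it cannot hold for all real values of x and y for which both sides are defined.
e^x · e^y = e^(x+y), not e^(xy).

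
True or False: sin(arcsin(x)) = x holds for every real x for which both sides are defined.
True.

Claim: sin(arcsin(x)) = x.
Reasoning: For -1 ≤ x ≤ 1 (where arcsin is defined), arcsin(x) is by definition an angle whose sine equals x. Taking the sine of that angle returns x. (Note the other order, arcsin(sin x) = x, is NOT an identity.)
So the two sides agree for every real x for which both sides are defined.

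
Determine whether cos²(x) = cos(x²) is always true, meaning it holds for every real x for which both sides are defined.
Claim: cos²(x) = cos(x²).
Test a specific point where both sides are defined: x = π/2.
LHS = cos²(x) ≈ 0.0000
RHS = cos(x²) ≈ -0.7812
Since 0.0000 ≠ -0.7812, the equation fails at this point, so it cannot hold for every real x for which both sides are defined.
cos²(x) means (cos x)², squaring the output; cos(x²) squares the input. These are different functions.

Conclusion: No, this is NOT an identity.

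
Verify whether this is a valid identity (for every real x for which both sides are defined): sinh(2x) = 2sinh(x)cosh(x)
Yes, this is an identity.

Claim: sinh(2x) = 2sinh(x)cosh(x).
Reasoning: 2sinh(x)cosh(x) = 2 · (e^x - e^-x)/2 · (e^x + e^-x)/2 = (e^(2x) - e^(-2x))/2 = sinh(2x).
So the two sides agree for every real x for which both sides are defined.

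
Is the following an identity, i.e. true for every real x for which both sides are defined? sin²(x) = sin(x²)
Claim: sin²(x) = sin(x²).
Test a specific point where both sides are defined: x = 3π/4.
LHS = sin²(x) ≈ 0.5000
RHS = sin(x²) ≈ -0.6680
Since 0.5000 ≠ -0.6680, the equation fails at this point, so it cannot hold for every real x for which both sides are defined.
sin²(x) means (sin x)², squaring the output; sin(x²) squares the input. These are different functions.

Conclusion: No, this is NOT an identity.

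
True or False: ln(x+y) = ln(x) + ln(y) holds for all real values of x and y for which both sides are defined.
False.

Claim: ln(x+y) = ln(x) + ln(y).
Test a specific point where both sides are defined: x = 5, y = 2.
LHS = ln(x+y) ≈ 1.9459
RHS = ln(x) + ln(y) ≈ 2.3026
Since 1.9459 ≠ 2.3026, the equation fails at this point, so it cannot hold for all real values of x and y for which both sides are defined.
ln(x) + ln(y) = ln(xy), not ln(x+y).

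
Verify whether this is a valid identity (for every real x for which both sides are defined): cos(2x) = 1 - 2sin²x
Yes, this is an identity.

Claim: cos(2x) = 1 - 2sin²x.
Reasoning: cos(2x) = cos²x - sin²x. Replace cos²x by 1 - sin²x: (1 - sin²x) - sin²x = 1 - 2sin²x.
So the two sides agree for every real x for which both sides are defined.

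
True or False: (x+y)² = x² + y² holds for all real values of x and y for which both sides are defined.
False.

Claim: (x+y)² = x² + y².
Test a specific point where both sides are defined: x = 5, y = -2.
LHS = (x+y)² ≈ 9.0000
RHS = x² + y² ≈ 29.0000
Since 9.0000 ≠ 29.0000, the equation fails at this point, so it cannot hold for all real values of x and y for which both sides are defined.
The correct expansion is (x+y)² = x² + 2xy + y²; the cross term 2xy is missing.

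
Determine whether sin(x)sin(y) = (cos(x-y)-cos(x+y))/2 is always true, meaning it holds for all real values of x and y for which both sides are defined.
Yes, this is an identity.

Claim: sin(x)sin(y) = (cos(x-y)-cos(x+y))/2.
Reasoning: cos(x-y) = cos(x)cos(y) + sin(x)sin(y) and cos(x+y) = cos(x)cos(y) - sin(x)sin(y). Subtracting, cos(x-y) - cos(x+y) = 2sin(x)sin(y); divide by 2.
So the two sides agree for all real values of x and y for which both sides are defined.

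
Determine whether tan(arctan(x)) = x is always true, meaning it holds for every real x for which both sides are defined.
Yes, this is an identity.

Claim: tan(arctan(x)) = x.
Reasoning: For every real x, arctan(x) is by definition the angle in (-π/2, π/2) whose tangent equals x. Taking the tangent of that angle returns x.
So the two sides agree for every real x for which both sides are defined.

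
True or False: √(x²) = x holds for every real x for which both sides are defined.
Claim: √(x²) = x.
Test a specific point where both sides are defined: x = -1.
LHS = √(x²) ≈ 1.0000
RHS = x ≈ -1.0000
Since 1.0000 ≠ -1.0000, the equation fails at this point, so it cannot hold for every real x for which both sides are defined.
√(x²) = |x|, which differs from x whenever x < 0 (both sides are defined for every real x).

Conclusion: False.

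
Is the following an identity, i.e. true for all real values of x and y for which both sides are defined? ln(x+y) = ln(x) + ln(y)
No, this is NOT an identity.

Claim: ln(x+y) = ln(x) + ln(y).
Test a specific point where both sides are defined: x = 5, y = 5.
LHS = ln(x+y) ≈ 2.3026
RHS = ln(x) + ln(y) ≈ 3.2189
Since 2.3026 ≠ 3.2189, the equation fails at this point, so it cannot hold for all real values of x and y for which both sides are defined.
ln(x) + ln(y) = ln(xy), not ln(x+y).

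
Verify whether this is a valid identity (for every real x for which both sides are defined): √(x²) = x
No, this is NOT an identity.

Claim: √(x²) = x.
Test a specific point where both sides are defined: x = -3.
LHS = √(x²) ≈ 3.0000
RHS = x ≈ -3.0000
Since 3.0000 ≠ -3.0000, the equation fails at this point, so it cannot hold for every real x for which both sides are defined.
√(x²) = |x|, which differs from x whenever x < 0 (both sides are defined for every real x).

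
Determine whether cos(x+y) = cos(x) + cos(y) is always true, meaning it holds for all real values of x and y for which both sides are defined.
No, this is NOT an identity.

Claim: cos(x+y) = cos(x) + cos(y).
Test a specific point where both sides are defined: x = 2π/3, y = π.
LHS = cos(x+y) ≈ 0.5000
RHS = cos(x) + cos(y) ≈ -1.5000
Since 0.5000 ≠ -1.5000, the equation fails at this point, so it cannot hold for all real values of x and y for which both sides are defined.
The correct expansion is cos(x+y) = cos(x)cos(y) - sin(x)sin(y); cosine is not additive.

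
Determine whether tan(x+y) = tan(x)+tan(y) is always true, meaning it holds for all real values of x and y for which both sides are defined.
No, this is NOT an identity.

Claim: tan(x+y) = tan(x)+tan(y).
Test a specific point where both sides are defined: x = -π/4, y = π/6.
LHS = tan(x+y) ≈ -0.2679
RHS = tan(x)+tan(y) ≈ -0.4226
Since -0.2679 ≠ -0.4226, the equation fails at this point, so it cannot hold for all real values of x and y for which both sides are defined.
The correct formula is tan(x+y) = (tan(x) + tan(y))/(1 - tan(x)tan(y)).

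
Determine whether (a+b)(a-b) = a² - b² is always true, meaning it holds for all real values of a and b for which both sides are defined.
Yes, this is an identity.

Claim: (a+b)(a-b) = a² - b².
Reasoning: Expand: (a+b)(a-b) = a² - ab + ba - b² = a² - b² (the cross terms cancel).
So the two sides agree for all real values of a and b for which both sides are defined.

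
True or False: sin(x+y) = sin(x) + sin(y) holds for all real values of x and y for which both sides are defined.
Claim: sin(x+y) = sin(x) + sin(y).
Test a specific point where both sides are defined: x = π/4, y = 3π/4.
LHS = sin(x+y) ≈ 0.0000
RHS = sin(x) + sin(y) ≈ 1.4142
Since 0.0000 ≠ 1.4142, the equation fails at this point, so it cannot hold for all real values of x and y for which both sides are defined.
The correct expansion is sin(x+y) = sin(x)cos(y) + cos(x)sin(y); sine is not additive.

Conclusion: False.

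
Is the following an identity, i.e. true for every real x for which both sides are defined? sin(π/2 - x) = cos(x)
Claim: sin(π/2 - x) = cos(x).
Reasoning: Use sin(u - v) = sin(u)cos(v) - cos(u)sin(v) with u = π/2, v = x: sin(π/2)cos(x) - cos(π/2)sin(x) = 1·cos(x) - 0·sin(x) = cos(x).
So the two sides agree for every real x for which both sides are defined.

Conclusion: Yes, this is an identity.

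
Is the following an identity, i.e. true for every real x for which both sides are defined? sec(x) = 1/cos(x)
Claim: sec(x) = 1/cos(x).
Reasoning: sec(x) is by definition the reciprocal of cos(x), wherever cos(x) ≠ 0.
So the two sides agree for every real x for which both sides are defined.

Conclusion: Yes, this is an identity.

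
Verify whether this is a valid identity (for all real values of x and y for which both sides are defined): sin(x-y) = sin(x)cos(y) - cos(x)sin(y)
Claim: sin(x-y) = sin(x)cos(y) - cos(x)sin(y).
Reasoning: Replace y by -y in sin(x+y) = sin(x)cos(y) + cos(x)sin(y) and use cos(-y) = cos(y), sin(-y) = -sin(y): sin(x-y) = sin(x)cos(y) - cos(x)sin(y).
So the two sides agree for all real values of x and y for which both sides are defined.

Conclusion: Yes, this is an identity.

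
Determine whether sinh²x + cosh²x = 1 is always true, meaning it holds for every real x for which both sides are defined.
Claim: sinh²x + cosh²x = 1.
Test a specific point where both sides are defined: x = 1/2.
LHS = sinh²x + cosh²x ≈ 1.5431
RHS = 1 ≈ 1.0000
Since 1.5431 ≠ 1.0000, the equation fails at this point, so it cannot hold for every real x for which both sides are defined.
The correct hyperbolic identity is cosh²x - sinh²x = 1 (a difference); the sum sinh²x + cosh²x equals cosh(2x).

Conclusion: No, this is NOT an identity.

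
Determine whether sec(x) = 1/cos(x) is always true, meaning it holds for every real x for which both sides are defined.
Yes, this is an identity.

Claim: sec(x) = 1/cos(x).
Reasoning: sec(x) is by definition the reciprocal of cos(x), wherever cos(x) ≠ 0.
So the two sides agree for every real x for which both sides are defined.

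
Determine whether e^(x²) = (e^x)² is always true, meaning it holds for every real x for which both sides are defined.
No, this is NOT an identity.

Claim: e^(x²) = (e^x)².
Test a specific point where both sides are defined: x = -3.
LHS = e^(x²) ≈ 8103.0839
RHS = (e^x)² ≈ 0.0025
Since 8103.0839 ≠ 0.0025, the equation fails at this point, so it cannot hold for every real x for which both sides are defined.
(e^x)² = e^(2x), and 2x ≠ x² in general.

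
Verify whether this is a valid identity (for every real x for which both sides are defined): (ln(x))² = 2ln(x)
Claim: (ln(x))² = 2ln(x).
Test a specific point where both sides are defined: x = 2.
LHS = (ln(x))² ≈ 0.4805
RHS = 2ln(x) ≈ 1.3863
Since 0.4805 ≠ 1.3863, the equation fails at this point, so it cannot hold for every real x for which both sides are defined.
2ln(x) equals ln(x²), which is not the same as (ln x)².

Conclusion: No, this is NOT an identity.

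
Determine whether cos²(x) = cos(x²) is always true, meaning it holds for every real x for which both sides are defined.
Claim: cos²(x) = cos(x²).
Test a specific point where both sides are defined: x = π/4.
LHS = cos²(x) ≈ 0.5000
RHS = cos(x²) ≈ 0.8157
Since 0.5000 ≠ 0.8157, the equation fails at this point, so it cannot hold for every real x for which both sides are defined.
cos²(x) means (cos x)², squaring the output; cos(x²) squares the input. These are different functions.

Conclusion: No, this is NOT an identity.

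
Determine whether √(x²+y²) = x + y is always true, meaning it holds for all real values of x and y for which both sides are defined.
Claim: √(x²+y²) = x + y.
Test a specific point where both sides are defined: x = 4, y = 2.
LHS = √(x²+y²) ≈ 4.4721
RHS = x + y ≈ 6.0000
Since 4.4721 ≠ 6.0000, the equation fails at this point, so it cannot hold for all real values of x and y for which both sides are defined.
(x+y)² = x² + 2xy + y², not x² + y², so the square root does not split this way.

Conclusion: No, this is NOT an identity.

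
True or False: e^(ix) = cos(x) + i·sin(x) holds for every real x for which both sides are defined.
True.

Claim: e^(ix) = cos(x) + i·sin(x).
Reasoning: Euler's formula. Expand e^(ix) = Σ (ix)^k / k!. Since i² = -1, the even-k terms are Σ (-1)^m x^(2m)/(2m)! = cos(x) and the odd-k terms are i · Σ (-1)^m x^(2m+1)/(2m+1)! = i·sin(x).
So the two sides agree for every real x for which both sides are defined.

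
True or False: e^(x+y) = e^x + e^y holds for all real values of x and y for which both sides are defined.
Claim: e^(x+y) = e^x + e^y.
Test a specific point where both sides are defined: x = 2, y = 3.
LHS = e^(x+y) ≈ 148.4132
RHS = e^x + e^y ≈ 27.4746
Since 148.4132 ≠ 27.4746, the equation fails at this point, so it cannot hold for all real values of x and y for which both sides are defined.
The correct rule is e^(x+y) = e^x · e^y (a product, not a sum).

Conclusion: False.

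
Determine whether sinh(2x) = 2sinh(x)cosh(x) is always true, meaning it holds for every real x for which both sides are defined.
Yes, this is an identity.

Claim: sinh(2x) = 2sinh(x)cosh(x).
Reasoning: 2sinh(x)cosh(x) = 2 · (e^x - e^-x)/2 · (e^x + e^-x)/2 = (e^(2x) - e^(-2x))/2 = sinh(2x).
So the two sides agree for every real x for which both sides are defined.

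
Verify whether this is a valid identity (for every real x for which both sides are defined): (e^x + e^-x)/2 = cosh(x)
Yes, this is an identity.

Claim: (e^x + e^-x)/2 = cosh(x).
Reasoning: This is exactly the definition of the hyperbolic cosine: cosh(x) := (e^x + e^-x)/2.
So the two sides agree for every real x for which both sides are defined.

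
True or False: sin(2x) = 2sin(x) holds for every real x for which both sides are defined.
False.

Claim: sin(2x) = 2sin(x).
Test a specific point where both sides are defined: x = π/6.
LHS = sin(2x) ≈ 0.8660
RHS = 2sin(x) ≈ 1.0000
Since 0.8660 ≠ 1.0000, the equation fails at this point, so it cannot hold for every real x for which both sides are defined.
The correct double-angle formula is sin(2x) = 2sin(x)cos(x).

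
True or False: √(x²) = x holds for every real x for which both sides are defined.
False.

Claim: √(x²) = x.
Test a specific point where both sides are defined: x = -3.
LHS = √(x²) ≈ 3.0000
RHS = x ≈ -3.0000
Since 3.0000 ≠ -3.0000, the equation fails at this point, so it cannot hold for every real x for which both sides are defined.
√(x²) = |x|, which differs from x whenever x < 0 (both sides are defined for every real x).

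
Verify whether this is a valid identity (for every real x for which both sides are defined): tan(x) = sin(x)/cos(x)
Claim: tan(x) = sin(x)/cos(x).
Reasoning: For an angle x whose terminal point on the unit circle is (cos x, sin x), tan(x) is defined as the ratio (second coordinate)/(first coordinate) = sin(x)/cos(x), wherever cos(x) ≠ 0.
So the two sides agree for every real x for which both sides are defined.

Conclusion: Yes, this is an identity.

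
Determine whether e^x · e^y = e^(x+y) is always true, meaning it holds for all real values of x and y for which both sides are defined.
Yes, this is an identity.

Claim: e^x · e^y = e^(x+y).
Reasoning: This is the law of exponents for a common base: multiplying powers adds exponents. E.g. from the series, (Σ x^j/j!)(Σ y^k/k!) = Σ_m (Σ_{j+k=m} x^j y^k/(j!k!)) = Σ_m (x+y)^m/m! by the binomial theorem.
So the two sides agree for all real values of x and y for which both sides are defined.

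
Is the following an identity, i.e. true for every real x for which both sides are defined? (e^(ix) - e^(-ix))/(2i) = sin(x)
Yes, this is an identity.

Claim: (e^(ix) - e^(-ix))/(2i) = sin(x).
Reasoning: By Euler's formula e^(ix) = cos(x) + i·sin(x) and e^(-ix) = cos(x) - i·sin(x). Subtracting cancels the cosine terms: e^(ix) - e^(-ix) = 2i·sin(x); divide by 2i.
So the two sides agree for every real x for which both sides are defined.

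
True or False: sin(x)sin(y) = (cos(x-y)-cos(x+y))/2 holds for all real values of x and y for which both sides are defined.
Claim: sin(x)sin(y) = (cos(x-y)-cos(x+y))/2.
Reasoning: cos(x-y) = cos(x)cos(y) + sin(x)sin(y) and cos(x+y) = cos(x)cos(y) - sin(x)sin(y). Subtracting, cos(x-y) - cos(x+y) = 2sin(x)sin(y); divide by 2.
So the two sides agree for all real values of x and y for which both sides are defined.

Conclusion: True.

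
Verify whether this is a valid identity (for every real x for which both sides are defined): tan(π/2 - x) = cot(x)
Yes, this is an identity.

Claim: tan(π/2 - x) = cot(x).
Reasoning: tan(π/2 - x) = sin(π/2 - x)/cos(π/2 - x) = cos(x)/sin(x) = cot(x), using the cofunction identities sin(π/2 - x) = cos(x) and cos(π/2 - x) = sin(x).
So the two sides agree for every real x for which both sides are defined.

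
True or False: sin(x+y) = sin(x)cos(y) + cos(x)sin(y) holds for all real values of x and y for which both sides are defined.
Claim: sin(x+y) = sin(x)cos(y) + cos(x)sin(y).
Reasoning: By Euler's formula e^(i(x+y)) = e^(ix)·e^(iy) = (cos x + i·sin x)(cos y + i·sin y). The imaginary part of the left side is sin(x+y); the imaginary part of the product is sin(x)cos(y) + cos(x)sin(y).
So the two sides agree for all real values of x and y for which both sides are defined.

Conclusion: True.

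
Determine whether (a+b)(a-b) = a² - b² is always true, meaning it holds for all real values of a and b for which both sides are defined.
Yes, this is an identity.

Claim: (a+b)(a-b) = a² - b².
Reasoning: Expand: (a+b)(a-b) = a² - ab + ba - b² = a² - b² (the cross terms cancel).
So the two sides agree for all real values of a and b for which both sides are defined.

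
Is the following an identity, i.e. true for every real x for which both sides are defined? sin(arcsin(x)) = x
Yes, this is an identity.

Claim: sin(arcsin(x)) = x.
Reasoning: For -1 ≤ x ≤ 1 (where arcsin is defined), arcsin(x) is by definition an angle whose sine equals x. Taking the sine of that angle returns x. (Note the other order, arcsin(sin x) = x, is NOT an identity.)
So the two sides agree for every real x for which both sides are defined.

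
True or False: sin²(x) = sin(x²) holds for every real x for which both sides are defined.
Claim: sin²(x) = sin(x²).
Test a specific point where both sides are defined: x = π/6.
LHS = sin²(x) ≈ 0.2500
RHS = sin(x²) ≈ 0.2707
Since 0.2500 ≠ 0.2707, the equation fails at this point, so it cannot hold for every real x for which both sides are defined.
sin²(x) means (sin x)², squaring the output; sin(x²) squares the input. These are different functions.

Conclusion: False.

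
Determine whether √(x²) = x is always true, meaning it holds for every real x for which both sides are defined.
No, this is NOT an identity.

Claim: √(x²) = x.
Test a specific point where both sides are defined: x = -2.
LHS = √(x²) ≈ 2.0000
RHS = x ≈ -2.0000
Since 2.0000 ≠ -2.0000, the equation fails at this point, so it cannot hold for every real x for which both sides are defined.
√(x²) = |x|, which differs from x whenever x < 0 (both sides are defined for every real x).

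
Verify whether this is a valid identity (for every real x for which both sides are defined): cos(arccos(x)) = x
Claim: cos(arccos(x)) = x.
Reasoning: For -1 ≤ x ≤ 1 (where arccos is defined), arccos(x) is by definition an angle whose cosine equals x. Taking the cosine of that angle returns x. (Note the other order, arccos(cos x) = x, is NOT an identity.)
So the two sides agree for every real x for which both sides are defined.

Conclusion: Yes, this is an identity.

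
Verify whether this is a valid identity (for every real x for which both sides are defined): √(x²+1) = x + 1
No, this is NOT an identity.

Claim: √(x²+1) = x + 1.
Test a specific point where both sides are defined: x = 5.
LHS = √(x²+1) ≈ 5.0990
RHS = x + 1 ≈ 6.0000
Since 5.0990 ≠ 6.0000, the equation fails at this point, so it cannot hold for every real x for which both sides are defined.
(x+1)² = x² + 2x + 1 ≠ x² + 1 unless x = 0.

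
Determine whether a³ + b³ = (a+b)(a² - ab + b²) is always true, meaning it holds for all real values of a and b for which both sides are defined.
Yes, this is an identity.

Claim: a³ + b³ = (a+b)(a² - ab + b²).
Reasoning: Expand the right side: (a+b)(a² - ab + b²) = a³ - a²b + ab² + a²b - ab² + b³ = a³ + b³ (the middle terms cancel in pairs).
So the two sides agree for all real values of a and b for which both sides are defined.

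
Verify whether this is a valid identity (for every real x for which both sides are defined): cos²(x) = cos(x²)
Claim: cos²(x) = cos(x²).
Test a specific point where both sides are defined: x = π/6.
LHS = cos²(x) ≈ 0.7500
RHS = cos(x²) ≈ 0.9627
Since 0.7500 ≠ 0.9627, the equation fails at this point, so it cannot hold for every real x for which both sides are defined.
cos²(x) means (cos x)², squaring the output; cos(x²) squares the input. These are different functions.

Conclusion: No, this is NOT an identity.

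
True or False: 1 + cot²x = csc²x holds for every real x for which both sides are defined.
Claim: 1 + cot²x = csc²x.
Reasoning: Start from sin²x + cos²x = 1 and divide every term by sin²x (allowed wherever cot x and csc x are defined): 1 + cot²x = 1/sin²x = csc²x.
So the two sides agree for every real x for which both sides are defined.

Conclusion: True.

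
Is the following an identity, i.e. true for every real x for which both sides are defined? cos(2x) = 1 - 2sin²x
Yes, this is an identity.

Claim: cos(2x) = 1 - 2sin²x.
Reasoning: cos(2x) = cos²x - sin²x. Replace cos²x by 1 - sin²x: (1 - sin²x) - sin²x = 1 - 2sin²x.
So the two sides agree for every real x for which both sides are defined.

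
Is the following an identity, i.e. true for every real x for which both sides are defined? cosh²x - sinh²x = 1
Claim: cosh²x - sinh²x = 1.
Reasoning: With cosh(x) = (e^x + e^-x)/2 and sinh(x) = (e^x - e^-x)/2: cosh²x = (e^(2x) + 2 + e^(-2x))/4 and sinh²x = (e^(2x) - 2 + e^(-2x))/4. Subtracting leaves 4/4 = 1.
So the two sides agree for every real x for which both sides are defined.

Conclusion: Yes, this is an identity.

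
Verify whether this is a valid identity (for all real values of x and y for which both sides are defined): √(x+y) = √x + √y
Claim: √(x+y) = √x + √y.
Test a specific point where both sides are defined: x = 4, y = 3.
LHS = √(x+y) ≈ 2.6458
RHS = √x + √y ≈ 3.7321
Since 2.6458 ≠ 3.7321, the equation fails at this point, so it cannot hold for all real values of x and y for which both sides are defined.
Squaring the right side gives x + 2√(xy) + y, not x + y.

Conclusion: No, this is NOT an identity.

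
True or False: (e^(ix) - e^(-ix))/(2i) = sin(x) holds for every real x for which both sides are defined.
True.

Claim: (e^(ix) - e^(-ix))/(2i) = sin(x).
Reasoning: By Euler's formula e^(ix) = cos(x) + i·sin(x) and e^(-ix) = cos(x) - i·sin(x). Subtracting cancels the cosine terms: e^(ix) - e^(-ix) = 2i·sin(x); divide by 2i.
So the two sides agree for every real x for which both sides are defined.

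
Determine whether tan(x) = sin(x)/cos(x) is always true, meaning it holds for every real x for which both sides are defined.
Yes, this is an identity.

Claim: tan(x) = sin(x)/cos(x).
Reasoning: For an angle x whose terminal point on the unit circle is (cos x, sin x), tan(x) is defined as the ratio (second coordinate)/(first coordinate) = sin(x)/cos(x), wherever cos(x) ≠ 0.
So the two sides agree for every real x for which both sides are defined.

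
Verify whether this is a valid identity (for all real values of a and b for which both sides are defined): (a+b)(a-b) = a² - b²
Claim: (a+b)(a-b) = a² - b².
Reasoning: Expand: (a+b)(a-b) = a² - ab + ba - b² = a² - b² (the cross terms cancel).
So the two sides agree for all real values of a and b for which both sides are defined.

Conclusion: Yes, this is an identity.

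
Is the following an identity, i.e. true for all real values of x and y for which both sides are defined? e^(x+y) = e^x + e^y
No, this is NOT an identity.

Claim: e^(x+y) = e^x + e^y.
Test a specific point where both sides are defined: x = 4, y = 2.
LHS = e^(x+y) ≈ 403.4288
RHS = e^x + e^y ≈ 61.9872
Since 403.4288 ≠ 61.9872, the equation fails at this point, so it cannot hold for all real values of x and y for which both sides are defined.
The correct rule is e^(x+y) = e^x · e^y (a product, not a sum).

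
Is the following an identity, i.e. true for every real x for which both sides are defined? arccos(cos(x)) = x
Claim: arccos(cos(x)) = x.
Test a specific point where both sides are defined: x = -π/2.
LHS = arccos(cos(x)) ≈ 1.5708
RHS = x ≈ -1.5708
Since 1.5708 ≠ -1.5708, the equation fails at this point, so it cannot hold for every real x for which both sides are defined.
arccos only returns values in [0, π], so arccos(cos(x)) = x holds only for x in that interval, not for all real x.

Conclusion: No, this is NOT an identity.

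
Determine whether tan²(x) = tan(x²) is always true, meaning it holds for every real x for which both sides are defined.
No, this is NOT an identity.

Claim: tan²(x) = tan(x²).
Test a specific point where both sides are defined: x = π/4.
LHS = tan²(x) ≈ 1.0000
RHS = tan(x²) ≈ 0.7092
Since 1.0000 ≠ 0.7092, the equation fails at this point, so it cannot hold for every real x for which both sides are defined.
tan²(x) means (tan x)², squaring the output; tan(x²) squares the input. These are different functions.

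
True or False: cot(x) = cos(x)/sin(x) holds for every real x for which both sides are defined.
True.

Claim: cot(x) = cos(x)/sin(x).
Reasoning: cot(x) is defined as 1/tan(x) = 1/(sin(x)/cos(x)) = cos(x)/sin(x), wherever sin(x) ≠ 0.
So the two sides agree for every real x for which both sides are defined.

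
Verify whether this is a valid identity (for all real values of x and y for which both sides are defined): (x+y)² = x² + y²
Claim: (x+y)² = x² + y².
Test a specific point where both sides are defined: x = -2, y = 1/2.
LHS = (x+y)² ≈ 2.2500
RHS = x² + y² ≈ 4.2500
Since 2.2500 ≠ 4.2500, the equation fails at this point, so it cannot hold for all real values of x and y for which both sides are defined.
The correct expansion is (x+y)² = x² + 2xy + y²; the cross term 2xy is missing.

Conclusion: No, this is NOT an identity.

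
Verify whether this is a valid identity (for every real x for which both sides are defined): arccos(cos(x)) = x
Claim: arccos(cos(x)) = x.
Test a specific point where both sides are defined: x = -π/6.
LHS = arccos(cos(x)) ≈ 0.5236
RHS = x ≈ -0.5236
Since 0.5236 ≠ -0.5236, the equation fails at this point, so it cannot hold for every real x for which both sides are defined.
arccos only returns values in [0, π], so arccos(cos(x)) = x holds only for x in that interval, not for all real x.

Conclusion: No, this is NOT an identity.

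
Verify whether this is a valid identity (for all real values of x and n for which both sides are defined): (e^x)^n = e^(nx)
Yes, this is an identity.

Claim: (e^x)^n = e^(nx).
Reasoning: e^x is a positive real number, and for a positive base B and real exponent n, B^n = e^(n·ln B). With B = e^x, ln B = x, so (e^x)^n = e^(n·x).
So the two sides agree for all real values of x and n for which both sides are defined.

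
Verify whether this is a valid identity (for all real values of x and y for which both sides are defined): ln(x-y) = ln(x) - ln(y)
Claim: ln(x-y) = ln(x) - ln(y).
Test a specific point where both sides are defined: x = 2, y = 1.
LHS = ln(x-y) ≈ 0.0000
RHS = ln(x) - ln(y) ≈ 0.6931
Since 0.0000 ≠ 0.6931, the equation fails at this point, so it cannot hold for all real values of x and y for which both sides are defined.
ln(x) - ln(y) = ln(x/y), not ln(x-y).

Conclusion: No, this is NOT an identity.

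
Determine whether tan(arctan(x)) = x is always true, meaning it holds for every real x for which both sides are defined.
Yes, this is an identity.

Claim: tan(arctan(x)) = x.
Reasoning: For every real x, arctan(x) is by definition the angle in (-π/2, π/2) whose tangent equals x. Taking the tangent of that angle returns x.
So the two sides agree for every real x for which both sides are defined.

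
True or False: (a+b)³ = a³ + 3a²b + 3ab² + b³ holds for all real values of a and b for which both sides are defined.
Claim: (a+b)³ = a³ + 3a²b + 3ab² + b³.
Reasoning: (a+b)³ = (a+b)(a+b)² = (a+b)(a² + 2ab + b²) = a³ + 2a²b + ab² + a²b + 2ab² + b³ = a³ + 3a²b + 3ab² + b³.
So the two sides agree for all real values of a and b for which both sides are defined.

Conclusion: True.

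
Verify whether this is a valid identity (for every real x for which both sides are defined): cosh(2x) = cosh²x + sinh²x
Yes, this is an identity.

Claim: cosh(2x) = cosh²x + sinh²x.
Reasoning: cosh²x = (e^(2x) + 2 + e^(-2x))/4 and sinh²x = (e^(2x) - 2 + e^(-2x))/4. Adding gives (2e^(2x) + 2e^(-2x))/4 = (e^(2x) + e^(-2x))/2 = cosh(2x).
So the two sides agree for every real x for which both sides are defined.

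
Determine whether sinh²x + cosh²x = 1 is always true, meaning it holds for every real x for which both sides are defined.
Claim: sinh²x + cosh²x = 1.
Test a specific point where both sides are defined: x = 3.
LHS = sinh²x + cosh²x ≈ 201.7156
RHS = 1 ≈ 1.0000
Since 201.7156 ≠ 1.0000, the equation fails at this point, so it cannot hold for every real x for which both sides are defined.
The correct hyperbolic identity is cosh²x - sinh²x = 1 (a difference); the sum sinh²x + cosh²x equals cosh(2x).

Conclusion: No, this is NOT an identity.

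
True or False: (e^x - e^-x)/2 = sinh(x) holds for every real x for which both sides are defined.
True.

Claim: (e^x - e^-x)/2 = sinh(x).
Reasoning: This is exactly the definition of the hyperbolic sine: sinh(x) := (e^x - e^-x)/2.
So the two sides agree for every real x for which both sides are defined.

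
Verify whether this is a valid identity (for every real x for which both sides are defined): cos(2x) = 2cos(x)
No, this is NOT an identity.

Claim: cos(2x) = 2cos(x).
Test a specific point where both sides are defined: x = π.
LHS = cos(2x) ≈ 1.0000
RHS = 2cos(x) ≈ -2.0000
Since 1.0000 ≠ -2.0000, the equation fails at this point, so it cannot hold for every real x for which both sides are defined.
The correct double-angle formula is cos(2x) = cos²x - sin²x.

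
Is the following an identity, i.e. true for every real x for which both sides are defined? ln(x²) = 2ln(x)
Yes, this is an identity.

Claim: ln(x²) = 2ln(x).
Reasoning: The right side requires x > 0. For x > 0, x² = (e^(ln x))² = e^(2ln x), so ln(x²) = 2ln(x). (For x < 0 the right side is undefined, so those values are outside the claim.)
So the two sides agree for every real x for which both sides are defined.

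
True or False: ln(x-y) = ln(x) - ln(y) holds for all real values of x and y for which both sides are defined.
Claim: ln(x-y) = ln(x) - ln(y).
Test a specific point where both sides are defined: x = 5, y = 4.
LHS = ln(x-y) ≈ 0.0000
RHS = ln(x) - ln(y) ≈ 0.2231
Since 0.0000 ≠ 0.2231, the equation fails at this point, so it cannot hold for all real values of x and y for which both sides are defined.
ln(x) - ln(y) = ln(x/y), not ln(x-y).

Conclusion: False.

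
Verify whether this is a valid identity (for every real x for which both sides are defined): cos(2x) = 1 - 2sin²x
Yes, this is an identity.

Claim: cos(2x) = 1 - 2sin²x.
Reasoning: cos(2x) = cos²x - sin²x. Replace cos²x by 1 - sin²x: (1 - sin²x) - sin²x = 1 - 2sin²x.
So the two sides agree for every real x for which both sides are defined.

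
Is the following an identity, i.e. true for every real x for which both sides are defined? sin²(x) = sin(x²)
Claim: sin²(x) = sin(x²).
Test a specific point where both sides are defined: x = π/2.
LHS = sin²(x) ≈ 1.0000
RHS = sin(x²) ≈ 0.6243
Since 1.0000 ≠ 0.6243, the equation fails at this point, so it cannot hold for every real x for which both sides are defined.
sin²(x) means (sin x)², squaring the output; sin(x²) squares the input. These are different functions.

Conclusion: No, this is NOT an identity.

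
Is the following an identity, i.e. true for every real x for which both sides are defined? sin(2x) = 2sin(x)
Claim: sin(2x) = 2sin(x).
Test a specific point where both sides are defined: x = -π/2.
LHS = sin(2x) ≈ 0.0000
RHS = 2sin(x) ≈ -2.0000
Since 0.0000 ≠ -2.0000, the equation fails at this point, so it cannot hold for every real x for which both sides are defined.
The correct double-angle formula is sin(2x) = 2sin(x)cos(x).

Conclusion: No, this is NOT an identity.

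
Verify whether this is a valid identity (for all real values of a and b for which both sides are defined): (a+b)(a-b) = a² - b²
Claim: (a+b)(a-b) = a² - b².
Reasoning: Expand: (a+b)(a-b) = a² - ab + ba - b² = a² - b² (the cross terms cancel).
So the two sides agree for all real values of a and b for which both sides are defined.

Conclusion: Yes, this is an identity.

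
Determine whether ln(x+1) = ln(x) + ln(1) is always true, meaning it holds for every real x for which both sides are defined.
Claim: ln(x+1) = ln(x) + ln(1).
Test a specific point where both sides are defined: x = 2.
LHS = ln(x+1) ≈ 1.0986
RHS = ln(x) + ln(1) ≈ 0.6931
Since 1.0986 ≠ 0.6931, the equation fails at this point, so it cannot hold for every real x for which both sides are defined.
ln(1) = 0, so the right side is just ln(x), which differs from ln(x+1).

Conclusion: No, this is NOT an identity.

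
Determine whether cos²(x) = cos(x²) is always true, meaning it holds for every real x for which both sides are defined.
Claim: cos²(x) = cos(x²).
Test a specific point where both sides are defined: x = π/4.
LHS = cos²(x) ≈ 0.5000
RHS = cos(x²) ≈ 0.8157
Since 0.5000 ≠ 0.8157, the equation fails at this point, so it cannot hold for every real x for which both sides are defined.
cos²(x) means (cos x)², squaring the output; cos(x²) squares the input. These are different functions.

Conclusion: No, this is NOT an identity.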